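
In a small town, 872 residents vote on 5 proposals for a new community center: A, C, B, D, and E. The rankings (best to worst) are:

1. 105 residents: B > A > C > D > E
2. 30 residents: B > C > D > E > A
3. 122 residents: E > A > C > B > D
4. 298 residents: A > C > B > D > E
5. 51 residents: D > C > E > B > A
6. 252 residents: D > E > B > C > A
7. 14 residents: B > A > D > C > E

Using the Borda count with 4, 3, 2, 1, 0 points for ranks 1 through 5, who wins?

A

A: 105·3 + 30·0 + 122·3 + 298·4 + 51·0 + 252·0 + 14·3 = 1915
C: 105·2 + 30·3 + 122·2 + 298·3 + 51·3 + 252·1 + 14·1 = 1857
B: 105·4 + 30·4 + 122·1 + 298·2 + 51·1 + 252·2 + 14·4 = 1869
D: 105·1 + 30·2 + 122·0 + 298·1 + 51·4 + 252·4 + 14·2 = 1703
E: 105·0 + 30·1 + 122·4 + 298·0 + 51·2 + 252·3 + 14·0 = 1376
A has the highest Borda score (1915).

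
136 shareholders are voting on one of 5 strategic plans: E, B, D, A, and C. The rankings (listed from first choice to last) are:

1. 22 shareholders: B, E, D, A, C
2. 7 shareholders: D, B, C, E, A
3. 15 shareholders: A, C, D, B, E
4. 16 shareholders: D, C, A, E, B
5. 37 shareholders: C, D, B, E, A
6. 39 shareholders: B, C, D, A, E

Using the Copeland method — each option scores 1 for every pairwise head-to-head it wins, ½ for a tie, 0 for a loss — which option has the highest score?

C

E: loses to B, D, A, and C → score 0.
B: beats E and A; ties C; loses to D → score 2.5.
D: beats E, B, and A; loses to C → score 3.
A: beats E; loses to B, D, and C → score 1.
C: beats E, D, and A; ties B → score 3.5.
C has the best pairwise record.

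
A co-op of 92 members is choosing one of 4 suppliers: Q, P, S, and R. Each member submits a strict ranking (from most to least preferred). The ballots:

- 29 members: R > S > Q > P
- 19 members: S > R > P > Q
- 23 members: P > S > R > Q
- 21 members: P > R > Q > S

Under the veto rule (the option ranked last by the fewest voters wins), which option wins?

R

Last-place votes: Q 42, P 29, S 21, R 0.
R is ranked last by the fewest voters, so R wins.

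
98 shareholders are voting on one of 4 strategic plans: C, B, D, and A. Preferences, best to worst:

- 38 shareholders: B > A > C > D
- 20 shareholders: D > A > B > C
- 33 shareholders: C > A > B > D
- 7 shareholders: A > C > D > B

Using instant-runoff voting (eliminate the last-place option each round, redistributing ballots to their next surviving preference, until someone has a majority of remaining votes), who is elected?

B

Round 1: C 33, B 38, D 20, A 7. Eliminate A.
Round 2: C 40, B 38, D 20. Eliminate D.
Round 3: C 40, B 58. B has a majority.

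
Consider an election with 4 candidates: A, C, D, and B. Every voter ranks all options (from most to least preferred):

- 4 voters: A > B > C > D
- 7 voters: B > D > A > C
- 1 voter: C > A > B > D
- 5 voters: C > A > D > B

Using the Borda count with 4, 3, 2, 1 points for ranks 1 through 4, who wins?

A

A: 4·4 + 7·2 + 1·3 + 5·3 = 48
C: 4·2 + 7·1 + 1·4 + 5·4 = 39
D: 4·1 + 7·3 + 1·1 + 5·2 = 36
B: 4·3 + 7·4 + 1·2 + 5·1 = 47
A has the highest Borda score (48).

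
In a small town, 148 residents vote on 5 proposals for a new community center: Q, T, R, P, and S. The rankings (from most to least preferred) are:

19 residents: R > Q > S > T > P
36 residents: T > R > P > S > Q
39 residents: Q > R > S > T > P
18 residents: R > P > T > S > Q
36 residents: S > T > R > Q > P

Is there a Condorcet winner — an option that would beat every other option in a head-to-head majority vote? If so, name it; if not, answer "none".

R vs Q: 109–39 for R.
R vs T: 76–72 for R.
R vs P: 148–0 for R.
R vs S: 112–36 for R.
R beats every other option head-to-head.

R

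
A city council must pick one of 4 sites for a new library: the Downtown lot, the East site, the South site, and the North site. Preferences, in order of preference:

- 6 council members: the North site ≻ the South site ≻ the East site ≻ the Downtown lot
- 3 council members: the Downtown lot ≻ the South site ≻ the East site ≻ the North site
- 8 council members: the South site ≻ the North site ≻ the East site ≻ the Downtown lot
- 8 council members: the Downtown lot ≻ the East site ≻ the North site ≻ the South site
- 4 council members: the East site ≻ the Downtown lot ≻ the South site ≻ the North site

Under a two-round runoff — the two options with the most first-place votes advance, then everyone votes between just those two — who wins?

Round 1 first-place votes: the Downtown lot 11, the East site 4, the South site 8, the North site 6.
the Downtown lot and the South site advance.
Runoff: the Downtown lot is preferred to the South site by 15 voters; the South site by 14.
the Downtown lot wins the runoff.

the Downtown lot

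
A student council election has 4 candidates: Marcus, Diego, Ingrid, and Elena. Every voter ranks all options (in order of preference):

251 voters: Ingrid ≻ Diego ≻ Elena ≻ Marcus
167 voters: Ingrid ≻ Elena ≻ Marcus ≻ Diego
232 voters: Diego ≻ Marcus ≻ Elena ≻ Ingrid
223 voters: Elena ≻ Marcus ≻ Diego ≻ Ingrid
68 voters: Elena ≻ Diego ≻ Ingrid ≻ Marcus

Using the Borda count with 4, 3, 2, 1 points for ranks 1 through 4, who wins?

Marcus: 251·1 + 167·2 + 232·3 + 223·3 + 68·1 = 2018
Diego: 251·3 + 167·1 + 232·4 + 223·2 + 68·3 = 2498
Ingrid: 251·4 + 167·4 + 232·1 + 223·1 + 68·2 = 2263
Elena: 251·2 + 167·3 + 232·2 + 223·4 + 68·4 = 2631
Elena has the highest Borda score (2631).

Elena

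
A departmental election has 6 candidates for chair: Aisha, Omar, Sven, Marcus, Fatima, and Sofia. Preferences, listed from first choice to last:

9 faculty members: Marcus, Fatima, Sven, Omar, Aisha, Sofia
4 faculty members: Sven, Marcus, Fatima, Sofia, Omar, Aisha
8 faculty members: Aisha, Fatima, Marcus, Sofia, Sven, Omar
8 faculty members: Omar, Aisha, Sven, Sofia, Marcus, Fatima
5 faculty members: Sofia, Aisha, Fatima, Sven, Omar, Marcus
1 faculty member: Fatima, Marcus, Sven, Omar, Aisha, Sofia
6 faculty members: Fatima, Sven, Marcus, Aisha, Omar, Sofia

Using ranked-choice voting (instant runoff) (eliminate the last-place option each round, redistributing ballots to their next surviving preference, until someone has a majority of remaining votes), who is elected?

Round 1: Aisha 8, Omar 8, Sven 4, Marcus 9, Fatima 7, Sofia 5. Eliminate Sven.
Round 2: Aisha 8, Omar 8, Marcus 13, Fatima 7, Sofia 5. Eliminate Sofia.
Round 3: Aisha 13, Omar 8, Marcus 13, Fatima 7. Eliminate Fatima.
Round 4: Aisha 13, Omar 8, Marcus 20. Eliminate Omar.
Round 5: Aisha 21, Marcus 20. Aisha has a majority.

Aisha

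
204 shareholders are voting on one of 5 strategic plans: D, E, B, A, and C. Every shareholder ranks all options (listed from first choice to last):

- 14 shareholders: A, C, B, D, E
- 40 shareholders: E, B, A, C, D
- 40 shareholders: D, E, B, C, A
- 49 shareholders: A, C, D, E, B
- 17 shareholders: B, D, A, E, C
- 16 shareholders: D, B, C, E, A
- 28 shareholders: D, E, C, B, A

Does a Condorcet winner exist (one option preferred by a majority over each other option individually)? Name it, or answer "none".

Checking pairwise contests:
A beats D 103–101.
D beats E 164–40.
D beats B 133–71.
E beats A 124–80.
E beats C 125–79.
Every option loses at least one head-to-head, so there is no Condorcet winner.

none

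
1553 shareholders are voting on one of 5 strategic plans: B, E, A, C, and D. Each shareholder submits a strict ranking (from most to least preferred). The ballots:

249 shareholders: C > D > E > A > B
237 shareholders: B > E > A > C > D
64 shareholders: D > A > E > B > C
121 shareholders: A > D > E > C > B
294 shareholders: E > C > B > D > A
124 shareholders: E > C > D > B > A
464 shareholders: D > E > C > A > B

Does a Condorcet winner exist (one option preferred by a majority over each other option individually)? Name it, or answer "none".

Checking pairwise contests:
E beats B 1316–237.
D beats E 898–655.
E beats A 1368–185.
E beats C 1304–249.
C beats D 904–649.
Every option loses at least one head-to-head, so there is no Condorcet winner.

none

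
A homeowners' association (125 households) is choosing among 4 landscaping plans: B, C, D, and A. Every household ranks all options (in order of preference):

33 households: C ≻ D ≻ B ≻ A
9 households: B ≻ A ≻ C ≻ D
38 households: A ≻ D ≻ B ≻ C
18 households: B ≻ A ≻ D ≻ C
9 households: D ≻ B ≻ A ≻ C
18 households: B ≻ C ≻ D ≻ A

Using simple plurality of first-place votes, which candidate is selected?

B

First-place votes: B 45, C 33, D 9, A 38.
B has the most first-place votes.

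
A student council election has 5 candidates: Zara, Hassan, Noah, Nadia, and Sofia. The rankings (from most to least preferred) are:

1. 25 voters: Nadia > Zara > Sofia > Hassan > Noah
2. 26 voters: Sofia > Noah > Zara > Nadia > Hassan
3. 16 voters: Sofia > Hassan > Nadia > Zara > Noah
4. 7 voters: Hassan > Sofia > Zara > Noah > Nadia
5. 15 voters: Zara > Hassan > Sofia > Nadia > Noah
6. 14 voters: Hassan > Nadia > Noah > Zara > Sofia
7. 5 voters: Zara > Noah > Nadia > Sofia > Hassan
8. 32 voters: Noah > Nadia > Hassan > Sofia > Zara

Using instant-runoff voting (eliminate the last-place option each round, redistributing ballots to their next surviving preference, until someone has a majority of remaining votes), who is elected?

Round 1: Zara 20, Hassan 21, Noah 32, Nadia 25, Sofia 42. Eliminate Zara.
Round 2: Hassan 36, Noah 37, Nadia 25, Sofia 42. Eliminate Nadia.
Round 3: Hassan 36, Noah 37, Sofia 67. Eliminate Hassan.
Round 4: Noah 51, Sofia 89. Sofia has a majority.

Sofia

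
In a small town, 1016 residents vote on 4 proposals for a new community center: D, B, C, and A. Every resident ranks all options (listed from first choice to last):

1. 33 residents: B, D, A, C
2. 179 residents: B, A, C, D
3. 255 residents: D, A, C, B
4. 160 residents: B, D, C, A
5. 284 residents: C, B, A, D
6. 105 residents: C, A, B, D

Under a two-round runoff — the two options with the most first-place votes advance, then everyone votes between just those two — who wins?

Round 1 first-place votes: D 255, B 372, C 389, A 0.
C and B advance.
Runoff: C is preferred to B by 644 voters; B by 372.
C wins the runoff.

C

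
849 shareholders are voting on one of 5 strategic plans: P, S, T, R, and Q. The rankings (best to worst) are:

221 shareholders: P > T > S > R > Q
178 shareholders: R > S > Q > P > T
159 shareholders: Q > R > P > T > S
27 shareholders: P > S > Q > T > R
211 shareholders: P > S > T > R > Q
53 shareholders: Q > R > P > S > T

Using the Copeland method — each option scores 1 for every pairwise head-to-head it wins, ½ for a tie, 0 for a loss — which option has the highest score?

P

P: beats S, T, R, and Q → score 4.
S: beats T, R, and Q; loses to P → score 3.
T: beats R and Q; loses to P and S → score 2.
R: beats Q; loses to P, S, and T → score 1.
Q: loses to P, S, T, and R → score 0.
P has the best pairwise record.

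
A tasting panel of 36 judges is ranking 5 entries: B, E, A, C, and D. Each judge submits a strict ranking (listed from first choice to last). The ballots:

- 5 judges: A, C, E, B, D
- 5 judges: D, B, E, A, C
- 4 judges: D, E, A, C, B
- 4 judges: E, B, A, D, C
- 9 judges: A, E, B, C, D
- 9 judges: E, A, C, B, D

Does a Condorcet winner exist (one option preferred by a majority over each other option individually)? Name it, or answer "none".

E

E vs B: 31–5 for E.
E vs A: 22–14 for E.
E vs C: 31–5 for E.
E vs D: 27–9 for E.
E beats every other option head-to-head.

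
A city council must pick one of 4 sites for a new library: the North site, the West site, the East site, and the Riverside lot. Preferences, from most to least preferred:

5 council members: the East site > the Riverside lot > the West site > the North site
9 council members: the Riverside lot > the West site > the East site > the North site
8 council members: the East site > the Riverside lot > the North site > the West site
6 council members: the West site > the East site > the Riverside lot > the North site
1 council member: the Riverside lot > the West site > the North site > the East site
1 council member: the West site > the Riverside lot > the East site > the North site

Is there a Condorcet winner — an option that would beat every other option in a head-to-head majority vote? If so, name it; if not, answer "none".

none

Checking pairwise contests:
the West site beats the North site 22–8.
the Riverside lot beats the West site 23–7.
the West site beats the East site 17–13.
the East site beats the Riverside lot 19–11.
Every option loses at least one head-to-head, so there is no Condorcet winner.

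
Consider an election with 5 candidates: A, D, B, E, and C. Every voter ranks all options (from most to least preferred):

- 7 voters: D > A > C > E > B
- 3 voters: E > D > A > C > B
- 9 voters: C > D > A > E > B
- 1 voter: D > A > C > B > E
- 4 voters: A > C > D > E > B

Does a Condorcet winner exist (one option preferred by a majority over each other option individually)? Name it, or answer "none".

none

Checking pairwise contests:
D beats A 20–4.
C beats D 13–11.
A beats B 24–0.
A beats E 21–3.
A beats C 15–9.
Every option loses at least one head-to-head, so there is no Condorcet winner.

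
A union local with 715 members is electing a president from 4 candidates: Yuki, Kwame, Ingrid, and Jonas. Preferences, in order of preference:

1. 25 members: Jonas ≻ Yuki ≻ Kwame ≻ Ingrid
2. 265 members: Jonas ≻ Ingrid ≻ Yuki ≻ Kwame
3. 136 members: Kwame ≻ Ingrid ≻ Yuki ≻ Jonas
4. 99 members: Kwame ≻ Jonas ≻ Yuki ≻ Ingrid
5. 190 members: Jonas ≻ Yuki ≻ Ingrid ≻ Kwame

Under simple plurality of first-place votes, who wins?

Jonas

First-place votes: Yuki 0, Kwame 235, Ingrid 0, Jonas 480.
Jonas has the most first-place votes.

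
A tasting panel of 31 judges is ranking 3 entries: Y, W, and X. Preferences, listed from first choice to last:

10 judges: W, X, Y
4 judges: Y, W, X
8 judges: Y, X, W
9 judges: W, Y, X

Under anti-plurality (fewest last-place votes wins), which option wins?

Last-place votes: Y 10, W 8, X 13.
W is ranked last by the fewest voters, so W wins.

W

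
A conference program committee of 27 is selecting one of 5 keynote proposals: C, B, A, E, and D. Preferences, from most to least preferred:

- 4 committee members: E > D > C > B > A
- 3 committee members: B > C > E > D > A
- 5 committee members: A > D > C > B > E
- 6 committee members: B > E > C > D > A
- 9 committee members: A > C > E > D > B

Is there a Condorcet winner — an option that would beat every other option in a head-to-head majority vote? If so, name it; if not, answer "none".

A

A vs C: 14–13 for A.
A vs B: 14–13 for A.
A vs E: 14–13 for A.
A vs D: 14–13 for A.
A beats every other option head-to-head.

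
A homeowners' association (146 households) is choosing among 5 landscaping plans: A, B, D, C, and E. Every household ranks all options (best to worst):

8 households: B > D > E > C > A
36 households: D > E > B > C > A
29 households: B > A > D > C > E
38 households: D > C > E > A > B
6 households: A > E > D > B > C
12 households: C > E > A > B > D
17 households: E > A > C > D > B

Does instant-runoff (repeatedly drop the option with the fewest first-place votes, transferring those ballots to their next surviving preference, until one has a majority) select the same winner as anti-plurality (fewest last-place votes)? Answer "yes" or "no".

Instant-runoff — R1 A 6, B 37, D 74, C 12, E 17 (D winner). Winner: D.
Anti-plurality — last-place votes: A 44, B 55, D 12, C 6, E 29. Winner: C.
The two methods disagree.

no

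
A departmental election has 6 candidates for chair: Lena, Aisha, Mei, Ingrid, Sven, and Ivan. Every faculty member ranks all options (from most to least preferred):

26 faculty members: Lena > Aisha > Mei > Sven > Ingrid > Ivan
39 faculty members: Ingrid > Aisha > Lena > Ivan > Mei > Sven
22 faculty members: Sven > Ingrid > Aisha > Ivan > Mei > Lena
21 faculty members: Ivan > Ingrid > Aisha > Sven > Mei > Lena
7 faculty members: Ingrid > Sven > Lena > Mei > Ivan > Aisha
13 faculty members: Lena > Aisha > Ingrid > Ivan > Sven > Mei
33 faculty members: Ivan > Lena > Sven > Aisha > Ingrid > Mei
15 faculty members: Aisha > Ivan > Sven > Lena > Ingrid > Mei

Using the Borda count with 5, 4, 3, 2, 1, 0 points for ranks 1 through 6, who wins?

Lena: 26·5 + 39·3 + 22·0 + 21·0 + 7·3 + 13·5 + 33·4 + 15·2 = 495
Aisha: 26·4 + 39·4 + 22·3 + 21·3 + 7·0 + 13·4 + 33·2 + 15·5 = 582
Mei: 26·3 + 39·1 + 22·1 + 21·1 + 7·2 + 13·0 + 33·0 + 15·0 = 174
Ingrid: 26·1 + 39·5 + 22·4 + 21·4 + 7·5 + 13·3 + 33·1 + 15·1 = 515
Sven: 26·2 + 39·0 + 22·5 + 21·2 + 7·4 + 13·1 + 33·3 + 15·3 = 389
Ivan: 26·0 + 39·2 + 22·2 + 21·5 + 7·1 + 13·2 + 33·5 + 15·4 = 485
Aisha has the highest Borda score (582).

Aisha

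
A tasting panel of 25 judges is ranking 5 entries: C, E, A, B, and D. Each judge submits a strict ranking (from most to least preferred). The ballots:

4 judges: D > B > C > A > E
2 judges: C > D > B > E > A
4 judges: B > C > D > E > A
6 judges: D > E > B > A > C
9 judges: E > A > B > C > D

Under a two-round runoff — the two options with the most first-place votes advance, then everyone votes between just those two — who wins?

D

Round 1 first-place votes: C 2, E 9, A 0, B 4, D 10.
D and E advance.
Runoff: D is preferred to E by 16 voters; E by 9.
D wins the runoff.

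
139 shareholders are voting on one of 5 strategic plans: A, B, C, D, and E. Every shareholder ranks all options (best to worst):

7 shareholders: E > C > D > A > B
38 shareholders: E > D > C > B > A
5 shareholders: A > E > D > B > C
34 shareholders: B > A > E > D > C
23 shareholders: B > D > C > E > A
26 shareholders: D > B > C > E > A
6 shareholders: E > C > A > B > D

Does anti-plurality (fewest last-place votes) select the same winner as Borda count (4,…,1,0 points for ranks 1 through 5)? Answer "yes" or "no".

no

Anti-plurality — last-place votes: A 87, B 7, C 39, D 6, E 0. Winner: E.
Borda — scores: A 141, B 355, C 213, D 345, E 336. Winner: B.
The two methods disagree.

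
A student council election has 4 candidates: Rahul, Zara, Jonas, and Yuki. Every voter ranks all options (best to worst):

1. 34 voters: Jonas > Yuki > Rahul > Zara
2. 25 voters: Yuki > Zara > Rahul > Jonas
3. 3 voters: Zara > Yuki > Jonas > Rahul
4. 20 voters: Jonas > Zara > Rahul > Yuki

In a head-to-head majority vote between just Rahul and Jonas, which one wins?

Voters preferring Rahul to Jonas: 25; preferring Jonas to Rahul: 57.
Jonas wins the head-to-head.

Jonas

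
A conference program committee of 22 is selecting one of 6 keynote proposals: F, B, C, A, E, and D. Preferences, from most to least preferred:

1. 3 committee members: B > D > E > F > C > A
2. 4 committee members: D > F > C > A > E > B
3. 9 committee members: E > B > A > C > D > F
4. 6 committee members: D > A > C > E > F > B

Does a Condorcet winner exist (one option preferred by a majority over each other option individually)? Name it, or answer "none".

none

Checking pairwise contests:
B beats F 12–10.
E beats B 19–3.
B beats C 12–10.
B beats A 12–10.
D beats E 13–9.
B beats D 12–10.
Every option loses at least one head-to-head, so there is no Condorcet winner.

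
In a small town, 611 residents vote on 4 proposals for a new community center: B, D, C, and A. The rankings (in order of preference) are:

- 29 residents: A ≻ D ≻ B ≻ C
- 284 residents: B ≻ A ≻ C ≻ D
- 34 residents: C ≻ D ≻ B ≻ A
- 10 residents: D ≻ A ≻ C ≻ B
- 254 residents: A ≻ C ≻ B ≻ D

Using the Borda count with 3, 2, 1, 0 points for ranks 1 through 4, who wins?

A

B: 29·1 + 284·3 + 34·1 + 10·0 + 254·1 = 1169
D: 29·2 + 284·0 + 34·2 + 10·3 + 254·0 = 156
C: 29·0 + 284·1 + 34·3 + 10·1 + 254·2 = 904
A: 29·3 + 284·2 + 34·0 + 10·2 + 254·3 = 1437
A has the highest Borda score (1437).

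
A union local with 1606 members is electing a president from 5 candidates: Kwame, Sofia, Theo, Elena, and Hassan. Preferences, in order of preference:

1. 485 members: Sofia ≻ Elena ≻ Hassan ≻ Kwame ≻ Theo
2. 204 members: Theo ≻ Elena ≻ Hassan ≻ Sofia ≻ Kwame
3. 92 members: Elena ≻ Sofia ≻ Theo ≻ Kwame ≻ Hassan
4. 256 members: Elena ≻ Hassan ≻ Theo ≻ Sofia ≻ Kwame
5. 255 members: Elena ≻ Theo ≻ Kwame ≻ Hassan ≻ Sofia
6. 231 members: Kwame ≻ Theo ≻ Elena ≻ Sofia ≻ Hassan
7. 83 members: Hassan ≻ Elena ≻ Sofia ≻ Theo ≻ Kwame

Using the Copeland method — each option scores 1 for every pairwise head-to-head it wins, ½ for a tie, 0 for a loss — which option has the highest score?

Elena

Kwame: loses to Sofia, Theo, Elena, and Hassan → score 0.
Sofia: beats Kwame and Hassan; loses to Theo and Elena → score 2.
Theo: beats Kwame and Sofia; loses to Elena and Hassan → score 2.
Elena: beats Kwame, Sofia, Theo, and Hassan → score 4.
Hassan: beats Kwame and Theo; loses to Sofia and Elena → score 2.
Elena has the best pairwise record.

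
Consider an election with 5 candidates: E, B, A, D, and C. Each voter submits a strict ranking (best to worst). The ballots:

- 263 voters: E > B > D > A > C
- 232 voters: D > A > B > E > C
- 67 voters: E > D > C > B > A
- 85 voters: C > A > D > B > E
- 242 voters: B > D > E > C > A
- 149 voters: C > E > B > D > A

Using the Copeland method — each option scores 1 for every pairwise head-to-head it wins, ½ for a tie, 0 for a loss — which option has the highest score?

E: beats A and C; loses to B and D → score 2.
B: beats E, A, D, and C → score 4.
A: loses to E, B, D, and C → score 0.
D: beats E, A, and C; loses to B → score 3.
C: beats A; loses to E, B, and D → score 1.
B has the best pairwise record.

B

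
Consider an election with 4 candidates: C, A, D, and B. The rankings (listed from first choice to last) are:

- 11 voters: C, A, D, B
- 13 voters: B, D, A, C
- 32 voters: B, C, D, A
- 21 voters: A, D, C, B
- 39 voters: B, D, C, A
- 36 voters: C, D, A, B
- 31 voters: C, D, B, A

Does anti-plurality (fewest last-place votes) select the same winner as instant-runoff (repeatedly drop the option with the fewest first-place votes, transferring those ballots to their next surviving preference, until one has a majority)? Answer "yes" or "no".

Anti-plurality — last-place votes: C 13, A 102, D 0, B 68. Winner: D.
Instant-runoff — R1 C 78, A 21, D 0, B 84 (D out); R2 C 78, A 21, B 84 (A out); R3 C 99, B 84 (C winner). Winner: C.
The two methods disagree.

no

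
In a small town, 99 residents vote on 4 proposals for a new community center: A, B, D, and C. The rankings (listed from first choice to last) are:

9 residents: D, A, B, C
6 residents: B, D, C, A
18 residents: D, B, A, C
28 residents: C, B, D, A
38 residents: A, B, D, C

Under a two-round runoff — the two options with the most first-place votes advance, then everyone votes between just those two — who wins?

A

Round 1 first-place votes: A 38, B 6, D 27, C 28.
A and C advance.
Runoff: A is preferred to C by 65 voters; C by 34.
A wins the runoff.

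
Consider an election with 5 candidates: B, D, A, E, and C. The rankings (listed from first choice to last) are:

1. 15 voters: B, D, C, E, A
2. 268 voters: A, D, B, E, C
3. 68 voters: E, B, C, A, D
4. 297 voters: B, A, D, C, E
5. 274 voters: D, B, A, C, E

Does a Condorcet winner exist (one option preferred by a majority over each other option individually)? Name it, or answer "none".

none

Checking pairwise contests:
D beats B 542–380.
A beats D 633–289.
B beats A 654–268.
B beats E 854–68.
B beats C 922–0.
Every option loses at least one head-to-head, so there is no Condorcet winner.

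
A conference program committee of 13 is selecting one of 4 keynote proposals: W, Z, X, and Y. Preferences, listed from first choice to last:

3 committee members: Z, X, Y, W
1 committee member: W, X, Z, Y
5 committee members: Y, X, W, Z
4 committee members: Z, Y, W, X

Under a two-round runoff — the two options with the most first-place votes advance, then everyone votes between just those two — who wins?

Z

Round 1 first-place votes: W 1, Z 7, X 0, Y 5.
Z and Y advance.
Runoff: Z is preferred to Y by 8 voters; Y by 5.
Z wins the runoff.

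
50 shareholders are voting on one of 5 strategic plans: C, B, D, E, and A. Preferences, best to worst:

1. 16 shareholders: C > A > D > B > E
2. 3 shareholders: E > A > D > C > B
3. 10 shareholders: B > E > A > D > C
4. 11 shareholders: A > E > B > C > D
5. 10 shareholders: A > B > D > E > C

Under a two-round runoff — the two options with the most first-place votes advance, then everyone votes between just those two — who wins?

Round 1 first-place votes: C 16, B 10, D 0, E 3, A 21.
A and C advance.
Runoff: A is preferred to C by 34 voters; C by 16.
A wins the runoff.

A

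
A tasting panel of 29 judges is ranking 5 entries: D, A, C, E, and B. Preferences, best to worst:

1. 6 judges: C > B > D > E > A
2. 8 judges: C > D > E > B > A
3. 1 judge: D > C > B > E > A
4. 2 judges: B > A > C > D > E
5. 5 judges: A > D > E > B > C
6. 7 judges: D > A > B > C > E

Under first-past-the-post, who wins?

First-place votes: D 8, A 5, C 14, E 0, B 2.
C has the most first-place votes.

C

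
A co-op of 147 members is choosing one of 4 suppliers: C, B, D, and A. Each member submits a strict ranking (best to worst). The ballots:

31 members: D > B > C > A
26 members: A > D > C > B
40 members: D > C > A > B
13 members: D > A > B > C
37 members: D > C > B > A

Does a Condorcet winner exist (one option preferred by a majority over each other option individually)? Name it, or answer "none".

D vs C: 147–0 for D.
D vs B: 147–0 for D.
D vs A: 121–26 for D.
D beats every other option head-to-head.

D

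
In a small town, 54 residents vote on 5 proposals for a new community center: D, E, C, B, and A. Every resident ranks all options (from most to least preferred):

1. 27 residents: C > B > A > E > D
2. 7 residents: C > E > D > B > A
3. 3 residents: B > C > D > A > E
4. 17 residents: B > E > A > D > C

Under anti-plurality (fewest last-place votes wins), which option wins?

Last-place votes: D 27, E 3, C 17, B 0, A 7.
B is ranked last by the fewest voters, so B wins.

B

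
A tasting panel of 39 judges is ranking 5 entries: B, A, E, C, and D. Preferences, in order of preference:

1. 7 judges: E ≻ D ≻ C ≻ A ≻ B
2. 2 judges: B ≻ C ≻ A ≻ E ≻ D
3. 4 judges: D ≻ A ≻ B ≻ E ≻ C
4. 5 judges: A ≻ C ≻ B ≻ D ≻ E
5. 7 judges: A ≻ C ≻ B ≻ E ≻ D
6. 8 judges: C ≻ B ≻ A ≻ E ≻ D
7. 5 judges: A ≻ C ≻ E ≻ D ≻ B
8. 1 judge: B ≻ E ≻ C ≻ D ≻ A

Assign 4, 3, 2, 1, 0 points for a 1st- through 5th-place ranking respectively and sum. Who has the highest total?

B: 7·0 + 2·4 + 4·2 + 5·2 + 7·2 + 8·3 + 5·0 + 1·4 = 68
A: 7·1 + 2·2 + 4·3 + 5·4 + 7·4 + 8·2 + 5·4 + 1·0 = 107
E: 7·4 + 2·1 + 4·1 + 5·0 + 7·1 + 8·1 + 5·2 + 1·3 = 62
C: 7·2 + 2·3 + 4·0 + 5·3 + 7·3 + 8·4 + 5·3 + 1·2 = 105
D: 7·3 + 2·0 + 4·4 + 5·1 + 7·0 + 8·0 + 5·1 + 1·1 = 48
A has the highest Borda score (107).

A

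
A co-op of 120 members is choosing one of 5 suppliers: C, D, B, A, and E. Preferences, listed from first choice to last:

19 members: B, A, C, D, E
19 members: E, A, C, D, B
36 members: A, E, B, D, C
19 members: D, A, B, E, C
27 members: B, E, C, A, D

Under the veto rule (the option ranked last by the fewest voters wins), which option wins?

Last-place votes: C 55, D 27, B 19, A 0, E 19.
A is ranked last by the fewest voters, so A wins.

A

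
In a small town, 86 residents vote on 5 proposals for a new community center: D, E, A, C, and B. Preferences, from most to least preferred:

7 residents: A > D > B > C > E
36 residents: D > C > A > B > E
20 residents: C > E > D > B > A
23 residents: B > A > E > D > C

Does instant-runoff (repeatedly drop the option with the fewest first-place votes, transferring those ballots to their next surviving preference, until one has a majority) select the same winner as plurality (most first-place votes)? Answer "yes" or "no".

yes

Instant-runoff — R1 D 36, E 0, A 7, C 20, B 23 (E out); R2 D 36, A 7, C 20, B 23 (A out); R3 D 43, C 20, B 23 (C out); R4 D 63, B 23 (D winner). Winner: D.
Plurality — first-place votes: D 36, E 0, A 7, C 20, B 23. Winner: D.
The two methods agree.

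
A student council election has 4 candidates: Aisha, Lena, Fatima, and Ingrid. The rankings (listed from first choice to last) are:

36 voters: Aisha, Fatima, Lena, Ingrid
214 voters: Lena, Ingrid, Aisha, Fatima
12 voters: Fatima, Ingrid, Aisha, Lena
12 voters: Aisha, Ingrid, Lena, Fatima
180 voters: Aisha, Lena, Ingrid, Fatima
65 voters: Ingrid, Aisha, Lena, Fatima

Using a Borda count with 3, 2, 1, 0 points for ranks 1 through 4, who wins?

Aisha: 36·3 + 214·1 + 12·1 + 12·3 + 180·3 + 65·2 = 1040
Lena: 36·1 + 214·3 + 12·0 + 12·1 + 180·2 + 65·1 = 1115
Fatima: 36·2 + 214·0 + 12·3 + 12·0 + 180·0 + 65·0 = 108
Ingrid: 36·0 + 214·2 + 12·2 + 12·2 + 180·1 + 65·3 = 851
Lena has the highest Borda score (1115).

Lena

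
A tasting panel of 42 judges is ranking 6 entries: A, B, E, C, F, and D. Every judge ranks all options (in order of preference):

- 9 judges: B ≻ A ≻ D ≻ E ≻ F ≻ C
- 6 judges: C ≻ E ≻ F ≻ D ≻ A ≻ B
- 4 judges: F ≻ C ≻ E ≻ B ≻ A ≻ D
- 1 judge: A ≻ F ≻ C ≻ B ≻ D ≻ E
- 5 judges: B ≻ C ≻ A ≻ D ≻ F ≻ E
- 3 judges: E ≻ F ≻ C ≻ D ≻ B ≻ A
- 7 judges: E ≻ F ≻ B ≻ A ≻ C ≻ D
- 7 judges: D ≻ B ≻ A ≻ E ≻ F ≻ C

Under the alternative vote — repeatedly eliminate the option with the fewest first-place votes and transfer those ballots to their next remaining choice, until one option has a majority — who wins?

B

Round 1: A 1, B 14, E 10, C 6, F 4, D 7. Eliminate A.
Round 2: B 14, E 10, C 6, F 5, D 7. Eliminate F.
Round 3: B 14, E 10, C 11, D 7. Eliminate D.
Round 4: B 21, E 10, C 11. Eliminate E.
Round 5: B 28, C 14. B has a majority.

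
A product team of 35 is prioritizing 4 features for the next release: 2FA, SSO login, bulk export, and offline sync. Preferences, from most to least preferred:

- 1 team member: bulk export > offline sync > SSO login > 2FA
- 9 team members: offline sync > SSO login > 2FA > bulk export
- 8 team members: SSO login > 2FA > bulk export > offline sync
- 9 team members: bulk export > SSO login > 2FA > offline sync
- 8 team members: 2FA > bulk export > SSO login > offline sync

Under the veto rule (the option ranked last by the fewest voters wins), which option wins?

Last-place votes: 2FA 1, SSO login 0, bulk export 9, offline sync 25.
SSO login is ranked last by the fewest voters, so SSO login wins.

SSO login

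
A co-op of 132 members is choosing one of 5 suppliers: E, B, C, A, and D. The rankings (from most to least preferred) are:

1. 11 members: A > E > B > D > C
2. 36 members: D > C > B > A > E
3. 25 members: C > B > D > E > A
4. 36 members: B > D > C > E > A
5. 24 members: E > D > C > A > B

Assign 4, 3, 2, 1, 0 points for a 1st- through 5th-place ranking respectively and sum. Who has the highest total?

E: 11·3 + 36·0 + 25·1 + 36·1 + 24·4 = 190
B: 11·2 + 36·2 + 25·3 + 36·4 + 24·0 = 313
C: 11·0 + 36·3 + 25·4 + 36·2 + 24·2 = 328
A: 11·4 + 36·1 + 25·0 + 36·0 + 24·1 = 104
D: 11·1 + 36·4 + 25·2 + 36·3 + 24·3 = 385
D has the highest Borda score (385).

D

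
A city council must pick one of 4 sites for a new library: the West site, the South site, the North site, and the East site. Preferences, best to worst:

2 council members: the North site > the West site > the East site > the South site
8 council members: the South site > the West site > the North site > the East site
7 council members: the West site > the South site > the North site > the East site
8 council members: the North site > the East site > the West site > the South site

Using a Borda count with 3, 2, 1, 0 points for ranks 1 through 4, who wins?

the West site

the West site: 2·2 + 8·2 + 7·3 + 8·1 = 49
the South site: 2·0 + 8·3 + 7·2 + 8·0 = 38
the North site: 2·3 + 8·1 + 7·1 + 8·3 = 45
the East site: 2·1 + 8·0 + 7·0 + 8·2 = 18
the West site has the highest Borda score (49).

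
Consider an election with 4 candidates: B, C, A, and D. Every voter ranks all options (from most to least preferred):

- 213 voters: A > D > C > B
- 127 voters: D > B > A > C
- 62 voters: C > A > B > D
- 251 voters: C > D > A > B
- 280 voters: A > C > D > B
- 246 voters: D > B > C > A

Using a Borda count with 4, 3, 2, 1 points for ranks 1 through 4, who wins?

B: 213·1 + 127·3 + 62·2 + 251·1 + 280·1 + 246·3 = 1987
C: 213·2 + 127·1 + 62·4 + 251·4 + 280·3 + 246·2 = 3137
A: 213·4 + 127·2 + 62·3 + 251·2 + 280·4 + 246·1 = 3160
D: 213·3 + 127·4 + 62·1 + 251·3 + 280·2 + 246·4 = 3506
D has the highest Borda score (3506).

D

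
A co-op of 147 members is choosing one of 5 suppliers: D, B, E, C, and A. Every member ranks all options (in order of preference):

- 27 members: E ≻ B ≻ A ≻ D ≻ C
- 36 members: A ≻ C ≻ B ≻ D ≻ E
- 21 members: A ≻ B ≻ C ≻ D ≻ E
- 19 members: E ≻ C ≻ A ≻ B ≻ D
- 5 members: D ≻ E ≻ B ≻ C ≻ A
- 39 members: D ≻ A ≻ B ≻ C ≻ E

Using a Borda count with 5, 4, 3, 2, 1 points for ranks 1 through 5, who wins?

D: 27·2 + 36·2 + 21·2 + 19·1 + 5·5 + 39·5 = 407
B: 27·4 + 36·3 + 21·4 + 19·2 + 5·3 + 39·3 = 470
E: 27·5 + 36·1 + 21·1 + 19·5 + 5·4 + 39·1 = 346
C: 27·1 + 36·4 + 21·3 + 19·4 + 5·2 + 39·2 = 398
A: 27·3 + 36·5 + 21·5 + 19·3 + 5·1 + 39·4 = 584
A has the highest Borda score (584).

A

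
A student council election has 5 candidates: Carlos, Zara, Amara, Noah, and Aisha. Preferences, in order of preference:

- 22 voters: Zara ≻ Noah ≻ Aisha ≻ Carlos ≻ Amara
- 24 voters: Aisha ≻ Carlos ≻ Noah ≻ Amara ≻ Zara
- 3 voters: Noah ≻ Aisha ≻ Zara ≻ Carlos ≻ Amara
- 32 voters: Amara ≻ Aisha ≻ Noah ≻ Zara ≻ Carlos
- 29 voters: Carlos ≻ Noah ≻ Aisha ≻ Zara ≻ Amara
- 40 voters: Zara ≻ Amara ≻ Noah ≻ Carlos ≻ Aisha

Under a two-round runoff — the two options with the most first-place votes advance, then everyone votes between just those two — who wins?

Round 1 first-place votes: Carlos 29, Zara 62, Amara 32, Noah 3, Aisha 24.
Zara and Amara advance.
Runoff: Zara is preferred to Amara by 94 voters; Amara by 56.
Zara wins the runoff.

Zara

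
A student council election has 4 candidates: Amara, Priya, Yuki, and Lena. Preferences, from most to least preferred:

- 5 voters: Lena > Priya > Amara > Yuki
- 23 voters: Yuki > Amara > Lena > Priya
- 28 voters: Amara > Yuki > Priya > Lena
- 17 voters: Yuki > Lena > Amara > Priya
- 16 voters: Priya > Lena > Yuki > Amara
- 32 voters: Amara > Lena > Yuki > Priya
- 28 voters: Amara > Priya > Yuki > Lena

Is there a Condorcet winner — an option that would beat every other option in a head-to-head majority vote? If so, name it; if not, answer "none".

Amara

Amara vs Priya: 128–21 for Amara.
Amara vs Yuki: 93–56 for Amara.
Amara vs Lena: 111–38 for Amara.
Amara beats every other option head-to-head.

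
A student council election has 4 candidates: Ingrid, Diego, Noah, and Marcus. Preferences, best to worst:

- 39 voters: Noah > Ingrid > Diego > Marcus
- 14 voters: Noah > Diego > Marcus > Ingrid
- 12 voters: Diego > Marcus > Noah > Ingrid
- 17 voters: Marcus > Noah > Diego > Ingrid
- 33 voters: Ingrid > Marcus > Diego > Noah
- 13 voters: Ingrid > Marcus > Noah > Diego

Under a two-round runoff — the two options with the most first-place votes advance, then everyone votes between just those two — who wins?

Noah

Round 1 first-place votes: Ingrid 46, Diego 12, Noah 53, Marcus 17.
Noah and Ingrid advance.
Runoff: Noah is preferred to Ingrid by 82 voters; Ingrid by 46.
Noah wins the runoff.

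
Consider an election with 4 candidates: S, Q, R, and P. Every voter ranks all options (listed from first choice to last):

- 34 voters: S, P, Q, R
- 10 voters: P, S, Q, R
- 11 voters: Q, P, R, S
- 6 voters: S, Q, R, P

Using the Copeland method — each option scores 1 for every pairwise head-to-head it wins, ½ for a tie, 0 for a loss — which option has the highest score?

S

S: beats Q, R, and P → score 3.
Q: beats R; loses to S and P → score 1.
R: loses to S, Q, and P → score 0.
P: beats Q and R; loses to S → score 2.
S has the best pairwise record.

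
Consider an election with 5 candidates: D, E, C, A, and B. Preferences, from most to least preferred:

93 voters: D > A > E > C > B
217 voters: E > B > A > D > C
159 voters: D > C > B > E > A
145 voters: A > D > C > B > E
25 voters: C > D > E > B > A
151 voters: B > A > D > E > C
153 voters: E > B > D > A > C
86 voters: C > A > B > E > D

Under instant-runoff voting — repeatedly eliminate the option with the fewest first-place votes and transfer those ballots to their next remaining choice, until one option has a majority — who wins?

Round 1: D 252, E 370, C 111, A 145, B 151. Eliminate C.
Round 2: D 277, E 370, A 231, B 151. Eliminate B.
Round 3: D 277, E 370, A 382. Eliminate D.
Round 4: E 554, A 475. E has a majority.

E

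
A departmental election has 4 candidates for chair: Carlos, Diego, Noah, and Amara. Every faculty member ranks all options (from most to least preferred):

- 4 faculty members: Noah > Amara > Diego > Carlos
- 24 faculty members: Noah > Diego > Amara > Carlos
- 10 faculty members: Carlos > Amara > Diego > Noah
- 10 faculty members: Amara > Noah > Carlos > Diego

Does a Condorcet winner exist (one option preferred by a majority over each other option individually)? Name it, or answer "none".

Noah vs Carlos: 38–10 for Noah.
Noah vs Diego: 38–10 for Noah.
Noah vs Amara: 28–20 for Noah.
Noah beats every other option head-to-head.

Noah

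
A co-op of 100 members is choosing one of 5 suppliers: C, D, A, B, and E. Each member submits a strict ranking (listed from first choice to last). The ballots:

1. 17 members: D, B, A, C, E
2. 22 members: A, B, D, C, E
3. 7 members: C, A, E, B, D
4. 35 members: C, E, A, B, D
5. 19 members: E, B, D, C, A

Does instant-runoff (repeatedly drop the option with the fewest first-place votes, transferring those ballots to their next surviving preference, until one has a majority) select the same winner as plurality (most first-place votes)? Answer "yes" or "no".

Instant-runoff — R1 C 42, D 17, A 22, B 0, E 19 (B out); R2 C 42, D 17, A 22, E 19 (D out); R3 C 42, A 39, E 19 (E out); R4 C 61, A 39 (C winner). Winner: C.
Plurality — first-place votes: C 42, D 17, A 22, B 0, E 19. Winner: C.
The two methods agree.

yes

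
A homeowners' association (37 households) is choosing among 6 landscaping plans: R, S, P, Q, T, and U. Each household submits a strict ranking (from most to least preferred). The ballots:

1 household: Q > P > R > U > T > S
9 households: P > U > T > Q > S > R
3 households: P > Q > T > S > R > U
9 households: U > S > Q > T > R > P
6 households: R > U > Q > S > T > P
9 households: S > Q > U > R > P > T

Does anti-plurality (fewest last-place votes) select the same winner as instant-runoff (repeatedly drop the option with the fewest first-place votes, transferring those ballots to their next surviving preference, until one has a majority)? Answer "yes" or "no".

no

Anti-plurality — last-place votes: R 9, S 1, P 15, Q 0, T 9, U 3. Winner: Q.
Instant-runoff — R1 R 6, S 9, P 12, Q 1, T 0, U 9 (T out); R2 R 6, S 9, P 12, Q 1, U 9 (Q out); R3 R 6, S 9, P 13, U 9 (R out); R4 S 9, P 13, U 15 (S out); R5 P 13, U 24 (U winner). Winner: U.
The two methods disagree.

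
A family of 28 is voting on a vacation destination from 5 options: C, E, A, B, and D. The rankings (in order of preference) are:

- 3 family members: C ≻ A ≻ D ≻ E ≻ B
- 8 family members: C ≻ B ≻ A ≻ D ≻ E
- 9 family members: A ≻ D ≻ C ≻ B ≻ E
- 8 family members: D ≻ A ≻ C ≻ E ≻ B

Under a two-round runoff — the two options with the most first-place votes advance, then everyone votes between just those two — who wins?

Round 1 first-place votes: C 11, E 0, A 9, B 0, D 8.
C and A advance.
Runoff: C is preferred to A by 11 voters; A by 17.
A wins the runoff.

A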